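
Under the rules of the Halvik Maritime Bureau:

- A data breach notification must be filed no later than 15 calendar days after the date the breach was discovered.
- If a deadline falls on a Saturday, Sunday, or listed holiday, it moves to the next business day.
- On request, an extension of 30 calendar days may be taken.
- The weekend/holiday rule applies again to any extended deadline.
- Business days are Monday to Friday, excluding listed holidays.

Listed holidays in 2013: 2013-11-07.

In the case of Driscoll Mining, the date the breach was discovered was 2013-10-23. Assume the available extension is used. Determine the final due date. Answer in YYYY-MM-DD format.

Adding 15 calendar days to 2013-10-23 gives 2013-11-07.
Because 2013-11-07 is a listed holiday, the deadline becomes 2013-11-08 (Friday).
Applying the 30-calendar-day extension: 2013-11-08 + 30 days = 2013-12-08.
Because 2013-12-08 is a Sunday, the deadline becomes 2013-12-09 (Monday).
Deadline: 2013-12-09.

2013-12-09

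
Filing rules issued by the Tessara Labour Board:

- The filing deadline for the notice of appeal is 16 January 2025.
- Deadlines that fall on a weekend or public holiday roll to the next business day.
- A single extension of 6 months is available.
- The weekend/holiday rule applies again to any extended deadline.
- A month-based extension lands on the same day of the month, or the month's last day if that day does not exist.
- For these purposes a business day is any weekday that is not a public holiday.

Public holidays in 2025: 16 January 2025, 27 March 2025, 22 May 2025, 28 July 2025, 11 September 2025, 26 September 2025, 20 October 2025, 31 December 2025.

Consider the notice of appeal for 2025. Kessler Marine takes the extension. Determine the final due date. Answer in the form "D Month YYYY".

17 July 2025

The statutory due date is 16 January 2025.
Because 16 January 2025 is a listed holiday, the deadline becomes 17 January 2025 (Friday).
The 6 months extension carries 17 January 2025 to 17 July 2025.
17 July 2025 falls on a Thursday, which is a business day, so no adjustment is needed.
Deadline: 17 July 2025.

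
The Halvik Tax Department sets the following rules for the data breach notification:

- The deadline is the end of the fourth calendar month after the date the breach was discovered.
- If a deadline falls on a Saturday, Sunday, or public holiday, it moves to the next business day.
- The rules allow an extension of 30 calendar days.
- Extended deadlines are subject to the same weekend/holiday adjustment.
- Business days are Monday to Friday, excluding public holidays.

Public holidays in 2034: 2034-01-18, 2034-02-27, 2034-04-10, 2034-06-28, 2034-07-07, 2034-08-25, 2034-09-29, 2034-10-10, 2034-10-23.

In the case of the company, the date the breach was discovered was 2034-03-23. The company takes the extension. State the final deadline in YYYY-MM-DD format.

The fourth month after 2034-03-23 is July 2034, whose last day is 2034-07-31.
2034-07-31 (Monday) is already a business day.
Applying the 30-calendar-day extension: 2034-07-31 + 30 days = 2034-08-30.
2034-08-30 falls on a Wednesday, which is a business day, so no adjustment is needed.
Final deadline: 2034-08-30.

2034-08-30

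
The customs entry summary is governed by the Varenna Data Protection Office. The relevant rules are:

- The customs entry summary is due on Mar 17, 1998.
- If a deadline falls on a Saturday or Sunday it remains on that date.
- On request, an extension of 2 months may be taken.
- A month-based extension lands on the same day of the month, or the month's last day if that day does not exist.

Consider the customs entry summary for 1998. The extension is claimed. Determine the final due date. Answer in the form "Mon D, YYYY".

The statutory due date is Mar 17, 1998.
Mar 17, 1998 falls on a Tuesday. The rules make no weekend/holiday allowance, so it remains Mar 17, 1998.
Add 2 months to Mar 17, 1998: May 17, 1998.
May 17, 1998 falls on a Sunday. The rules make no weekend/holiday allowance, so it remains May 17, 1998.
So the filing is due May 17, 1998.

May 17, 1998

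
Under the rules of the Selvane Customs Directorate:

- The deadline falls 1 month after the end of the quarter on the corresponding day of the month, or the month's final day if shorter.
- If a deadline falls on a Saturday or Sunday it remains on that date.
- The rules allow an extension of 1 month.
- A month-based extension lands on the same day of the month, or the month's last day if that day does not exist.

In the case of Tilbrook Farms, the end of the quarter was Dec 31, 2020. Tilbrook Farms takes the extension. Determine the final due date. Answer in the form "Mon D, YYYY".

1 month from Dec 31, 2020 is Jan 31, 2021.
Jan 31, 2021 is a Sunday; no weekend or holiday adjustment applies.
Applying the 1 month extension: 1 month after Jan 31, 2021 is Feb 28, 2021 (day 31 does not exist in February, so the month's last day is used).
Feb 28, 2021 is a Sunday; no weekend or holiday adjustment applies.
Deadline: Feb 28, 2021.

Feb 28, 2021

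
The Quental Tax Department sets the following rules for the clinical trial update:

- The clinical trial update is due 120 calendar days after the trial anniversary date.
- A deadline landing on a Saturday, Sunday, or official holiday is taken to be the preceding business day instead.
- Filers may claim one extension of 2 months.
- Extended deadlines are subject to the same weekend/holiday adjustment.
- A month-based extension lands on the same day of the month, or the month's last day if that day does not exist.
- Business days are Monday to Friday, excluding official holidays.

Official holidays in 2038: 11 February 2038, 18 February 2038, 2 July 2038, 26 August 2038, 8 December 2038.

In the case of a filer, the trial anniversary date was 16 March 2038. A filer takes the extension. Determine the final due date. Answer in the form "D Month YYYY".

Adding 120 calendar days to 16 March 2038 gives 14 July 2038.
14 July 2038 falls on a Wednesday, which is a business day, so no adjustment is needed.
Add 2 months to 14 July 2038: 14 September 2038.
14 September 2038 falls on a Tuesday, which is a business day, so no adjustment is needed.
So the filing is due 14 September 2038.

14 September 2038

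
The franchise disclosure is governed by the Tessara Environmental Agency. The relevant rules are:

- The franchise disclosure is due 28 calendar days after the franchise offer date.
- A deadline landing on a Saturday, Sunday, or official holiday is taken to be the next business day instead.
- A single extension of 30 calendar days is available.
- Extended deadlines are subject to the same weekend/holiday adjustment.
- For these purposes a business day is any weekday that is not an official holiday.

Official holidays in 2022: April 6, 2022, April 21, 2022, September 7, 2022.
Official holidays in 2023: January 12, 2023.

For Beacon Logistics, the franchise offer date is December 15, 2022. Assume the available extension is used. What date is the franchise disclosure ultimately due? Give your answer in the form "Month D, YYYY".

Trigger date December 15, 2022 + 28 calendar days = January 12, 2023.
January 12, 2023 is a listed holiday, so it moves to the next business day, January 13, 2023 (Friday).
With the 30-day extension, January 13, 2023 becomes February 12, 2023.
February 12, 2023 falls on a Sunday. Rolling to the next business day gives February 13, 2023, a Monday.
Deadline: February 13, 2023.

February 13, 2023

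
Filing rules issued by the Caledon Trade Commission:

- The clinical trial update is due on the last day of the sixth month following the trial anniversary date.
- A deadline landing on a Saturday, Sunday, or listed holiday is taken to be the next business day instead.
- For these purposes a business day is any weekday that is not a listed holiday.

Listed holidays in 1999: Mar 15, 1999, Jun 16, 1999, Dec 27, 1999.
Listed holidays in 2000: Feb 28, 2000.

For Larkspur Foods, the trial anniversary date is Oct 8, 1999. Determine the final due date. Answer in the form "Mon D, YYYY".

6 months after Oct 8, 1999 falls in April 2000; the last day of that month is Apr 30, 2000.
Because Apr 30, 2000 is a Sunday, the deadline becomes May 1, 2000 (Monday).
The final due date is May 1, 2000.

May 1, 2000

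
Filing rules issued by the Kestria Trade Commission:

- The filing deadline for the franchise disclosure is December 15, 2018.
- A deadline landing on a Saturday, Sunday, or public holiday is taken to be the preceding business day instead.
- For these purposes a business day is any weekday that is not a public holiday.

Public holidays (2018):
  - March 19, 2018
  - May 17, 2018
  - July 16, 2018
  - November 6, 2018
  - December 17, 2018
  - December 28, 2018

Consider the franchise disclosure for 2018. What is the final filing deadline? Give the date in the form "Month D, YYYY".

December 14, 2018

The statutory due date is December 15, 2018.
December 15, 2018 is a Saturday; the preceding business day is December 14, 2018 (Friday).
Final deadline: December 14, 2018.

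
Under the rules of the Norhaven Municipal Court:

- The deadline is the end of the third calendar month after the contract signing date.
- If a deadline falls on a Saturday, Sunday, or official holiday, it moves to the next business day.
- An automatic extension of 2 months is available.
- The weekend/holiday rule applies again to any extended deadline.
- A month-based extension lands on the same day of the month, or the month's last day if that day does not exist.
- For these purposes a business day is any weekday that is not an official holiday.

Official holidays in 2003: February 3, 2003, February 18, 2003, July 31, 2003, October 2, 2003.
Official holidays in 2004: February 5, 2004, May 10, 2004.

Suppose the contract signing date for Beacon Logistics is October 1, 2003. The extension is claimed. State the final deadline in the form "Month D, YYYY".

3 months after October 1, 2003 falls in January 2004; the last day of that month is January 31, 2004.
January 31, 2004 is a Saturday; the next business day is February 2, 2004 (Monday).
The 2 months extension carries February 2, 2004 to April 2, 2004.
April 2, 2004 is a Friday and not a listed holiday, so it stands.
So the filing is due April 2, 2004.

April 2, 2004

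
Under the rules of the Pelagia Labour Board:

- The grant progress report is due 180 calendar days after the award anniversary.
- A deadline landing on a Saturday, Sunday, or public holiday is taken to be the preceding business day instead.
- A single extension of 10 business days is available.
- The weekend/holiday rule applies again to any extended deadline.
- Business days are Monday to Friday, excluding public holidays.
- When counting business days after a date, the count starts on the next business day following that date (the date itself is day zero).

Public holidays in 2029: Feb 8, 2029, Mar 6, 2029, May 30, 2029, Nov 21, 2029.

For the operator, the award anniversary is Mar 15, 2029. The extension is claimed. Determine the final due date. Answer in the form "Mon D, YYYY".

Adding 180 calendar days to Mar 15, 2029 gives Sep 11, 2029.
Sep 11, 2029 (Tuesday) is already a business day.
Applying the 10-business-day extension: 10 business days after Sep 11, 2029 is Sep 25, 2029.
Since Sep 25, 2029 is a Tuesday and not a holiday, the date is unchanged.
The final due date is Sep 25, 2029.

Sep 25, 2029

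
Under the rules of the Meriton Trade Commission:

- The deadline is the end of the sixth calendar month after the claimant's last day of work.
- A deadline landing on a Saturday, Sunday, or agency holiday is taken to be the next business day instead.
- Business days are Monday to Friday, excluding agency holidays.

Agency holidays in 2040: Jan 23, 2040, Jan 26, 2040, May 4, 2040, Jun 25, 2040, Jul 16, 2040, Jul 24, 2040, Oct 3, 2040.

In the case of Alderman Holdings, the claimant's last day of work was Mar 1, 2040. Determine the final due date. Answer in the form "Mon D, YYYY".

6 months after Mar 1, 2040 falls in September 2040; the last day of that month is Sep 30, 2040.
Sep 30, 2040 falls on a Sunday. Rolling to the next business day gives Oct 1, 2040, a Monday.
The final due date is Oct 1, 2040.

Oct 1, 2040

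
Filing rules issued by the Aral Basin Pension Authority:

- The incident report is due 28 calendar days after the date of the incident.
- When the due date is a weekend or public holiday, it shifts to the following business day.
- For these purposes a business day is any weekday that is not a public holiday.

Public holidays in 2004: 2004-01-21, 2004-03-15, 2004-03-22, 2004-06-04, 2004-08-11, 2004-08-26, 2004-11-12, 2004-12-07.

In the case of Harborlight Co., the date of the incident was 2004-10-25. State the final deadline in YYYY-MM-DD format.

Adding 28 calendar days to 2004-10-25 gives 2004-11-22.
2004-11-22 is a Monday and not a listed holiday, so it stands.
Final deadline: 2004-11-22.

2004-11-22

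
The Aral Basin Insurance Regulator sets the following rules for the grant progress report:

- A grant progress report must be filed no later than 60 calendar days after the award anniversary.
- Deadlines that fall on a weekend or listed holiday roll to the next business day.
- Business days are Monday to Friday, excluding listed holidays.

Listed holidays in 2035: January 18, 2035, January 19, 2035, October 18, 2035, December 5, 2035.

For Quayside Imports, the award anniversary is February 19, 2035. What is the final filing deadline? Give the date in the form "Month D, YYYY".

April 20, 2035

60 calendar days after February 19, 2035 is April 20, 2035.
April 20, 2035 is a Friday and not a listed holiday, so it stands.
Deadline: April 20, 2035.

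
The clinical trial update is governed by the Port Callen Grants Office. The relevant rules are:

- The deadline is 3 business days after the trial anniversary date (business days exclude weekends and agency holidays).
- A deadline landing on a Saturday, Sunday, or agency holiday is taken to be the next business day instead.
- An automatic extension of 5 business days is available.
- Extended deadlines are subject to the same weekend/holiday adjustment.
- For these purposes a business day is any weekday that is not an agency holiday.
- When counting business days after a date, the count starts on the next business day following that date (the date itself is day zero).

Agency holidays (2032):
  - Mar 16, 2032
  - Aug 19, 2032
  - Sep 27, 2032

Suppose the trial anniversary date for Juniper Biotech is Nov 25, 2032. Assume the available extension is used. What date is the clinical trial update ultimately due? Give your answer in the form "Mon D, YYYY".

Starting the day after Nov 25, 2032 and counting 3 business days lands on Nov 30, 2032.
Nov 30, 2032 falls on a Tuesday, which is a business day, so no adjustment is needed.
Applying the 5-business-day extension: 5 business days after Nov 30, 2032 is Dec 7, 2032.
Dec 7, 2032 falls on a Tuesday, which is a business day, so no adjustment is needed.
So the filing is due Dec 7, 2032.

Dec 7, 2032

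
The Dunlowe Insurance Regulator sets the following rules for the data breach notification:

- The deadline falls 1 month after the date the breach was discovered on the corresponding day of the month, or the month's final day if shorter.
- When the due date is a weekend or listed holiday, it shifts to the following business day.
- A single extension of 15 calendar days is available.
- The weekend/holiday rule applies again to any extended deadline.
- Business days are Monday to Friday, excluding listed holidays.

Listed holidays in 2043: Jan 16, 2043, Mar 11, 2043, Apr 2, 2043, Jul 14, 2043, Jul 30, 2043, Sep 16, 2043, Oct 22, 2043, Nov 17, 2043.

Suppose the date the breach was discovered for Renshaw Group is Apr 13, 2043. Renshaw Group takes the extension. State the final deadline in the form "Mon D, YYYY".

Moving 1 month forward from Apr 13, 2043 on the corresponding day gives May 13, 2043.
May 13, 2043 falls on a Wednesday, which is a business day, so no adjustment is needed.
The 15-calendar-day extension moves the deadline from May 13, 2043 to May 28, 2043.
May 28, 2043 is a Thursday and not a listed holiday, so it stands.
The final due date is May 28, 2043.

May 28, 2043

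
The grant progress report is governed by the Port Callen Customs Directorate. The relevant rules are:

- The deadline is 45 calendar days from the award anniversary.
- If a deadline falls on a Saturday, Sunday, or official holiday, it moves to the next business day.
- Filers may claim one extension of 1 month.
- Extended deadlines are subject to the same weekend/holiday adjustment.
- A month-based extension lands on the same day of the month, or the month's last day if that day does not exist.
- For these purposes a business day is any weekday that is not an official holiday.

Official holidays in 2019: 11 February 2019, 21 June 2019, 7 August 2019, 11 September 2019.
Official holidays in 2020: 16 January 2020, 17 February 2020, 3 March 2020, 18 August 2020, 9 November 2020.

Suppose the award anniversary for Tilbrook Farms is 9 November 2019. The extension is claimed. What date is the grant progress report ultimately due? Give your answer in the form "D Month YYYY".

24 January 2020

Trigger date 9 November 2019 + 45 calendar days = 24 December 2019.
24 December 2019 is a Tuesday and not a listed holiday, so it stands.
Applying the 1 month extension: 1 month after 24 December 2019 is 24 January 2020.
24 January 2020 is a Friday and not a listed holiday, so it stands.
The final due date is 24 January 2020.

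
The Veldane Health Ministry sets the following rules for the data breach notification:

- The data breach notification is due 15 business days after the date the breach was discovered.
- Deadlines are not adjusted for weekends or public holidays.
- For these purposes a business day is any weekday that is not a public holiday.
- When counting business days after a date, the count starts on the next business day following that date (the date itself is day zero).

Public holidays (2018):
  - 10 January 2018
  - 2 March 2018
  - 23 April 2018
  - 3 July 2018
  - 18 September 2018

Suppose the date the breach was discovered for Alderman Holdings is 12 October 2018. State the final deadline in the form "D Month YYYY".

Counting 15 business days after 12 October 2018 (skipping weekends and listed holidays) reaches 2 November 2018.
2 November 2018 is a Friday; no weekend or holiday adjustment applies.
Final deadline: 2 November 2018.

2 November 2018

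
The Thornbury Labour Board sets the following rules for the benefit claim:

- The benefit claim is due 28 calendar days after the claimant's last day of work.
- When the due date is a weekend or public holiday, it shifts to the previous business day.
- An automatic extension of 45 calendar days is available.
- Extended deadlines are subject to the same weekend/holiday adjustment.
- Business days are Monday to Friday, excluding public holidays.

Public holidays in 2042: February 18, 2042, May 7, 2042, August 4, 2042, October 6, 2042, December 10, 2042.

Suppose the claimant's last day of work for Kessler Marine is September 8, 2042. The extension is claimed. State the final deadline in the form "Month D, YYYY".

November 17, 2042

From September 8, 2042, 28 calendar days later is October 6, 2042.
October 6, 2042 is a listed holiday; the preceding business day is October 3, 2042 (Friday).
Applying the 45-calendar-day extension: October 3, 2042 + 45 days = November 17, 2042.
November 17, 2042 (Monday) is already a business day.
Final deadline: November 17, 2042.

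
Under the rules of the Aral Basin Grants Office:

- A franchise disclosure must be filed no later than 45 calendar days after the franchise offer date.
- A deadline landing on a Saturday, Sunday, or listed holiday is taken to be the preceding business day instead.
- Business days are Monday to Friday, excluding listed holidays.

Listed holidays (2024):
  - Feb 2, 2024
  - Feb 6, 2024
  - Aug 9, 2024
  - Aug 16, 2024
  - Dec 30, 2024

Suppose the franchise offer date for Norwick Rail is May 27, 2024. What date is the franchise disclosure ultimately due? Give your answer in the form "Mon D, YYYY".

Adding 45 calendar days to May 27, 2024 gives Jul 11, 2024.
Since Jul 11, 2024 is a Thursday and not a holiday, the date is unchanged.
The final due date is Jul 11, 2024.

Jul 11, 2024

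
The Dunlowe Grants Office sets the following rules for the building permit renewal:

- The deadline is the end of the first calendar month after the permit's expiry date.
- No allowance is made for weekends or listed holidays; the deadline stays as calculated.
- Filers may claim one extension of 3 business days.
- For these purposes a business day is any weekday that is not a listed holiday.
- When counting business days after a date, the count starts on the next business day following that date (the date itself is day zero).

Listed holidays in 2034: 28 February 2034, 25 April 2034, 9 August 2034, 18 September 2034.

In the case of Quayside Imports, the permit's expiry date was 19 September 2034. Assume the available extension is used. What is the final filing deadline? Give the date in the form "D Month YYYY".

3 November 2034

1 month after 19 September 2034 is October 2034; that month ends on 31 October 2034.
31 October 2034 falls on a Tuesday. The rules make no weekend/holiday allowance, so it remains 31 October 2034.
Counting 3 further business days from 31 October 2034 reaches 3 November 2034.
3 November 2034 is a Friday; no weekend or holiday adjustment applies.
So the filing is due 3 November 2034.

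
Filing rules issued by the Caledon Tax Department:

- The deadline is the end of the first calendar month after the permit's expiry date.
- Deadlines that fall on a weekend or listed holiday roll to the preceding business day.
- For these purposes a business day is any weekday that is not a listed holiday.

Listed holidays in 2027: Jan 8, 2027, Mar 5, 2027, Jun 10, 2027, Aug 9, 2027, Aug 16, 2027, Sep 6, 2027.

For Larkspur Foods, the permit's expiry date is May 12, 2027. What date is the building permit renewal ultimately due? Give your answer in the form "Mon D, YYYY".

Jun 30, 2027

1 month after May 12, 2027 falls in June 2027; the last day of that month is Jun 30, 2027.
Jun 30, 2027 (Wednesday) is already a business day.
The final due date is Jun 30, 2027.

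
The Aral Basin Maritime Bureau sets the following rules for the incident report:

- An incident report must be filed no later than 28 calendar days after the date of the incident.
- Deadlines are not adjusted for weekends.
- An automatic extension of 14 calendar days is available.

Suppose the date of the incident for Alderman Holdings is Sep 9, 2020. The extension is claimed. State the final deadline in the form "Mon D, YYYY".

Oct 21, 2020

Trigger date Sep 9, 2020 + 28 calendar days = Oct 7, 2020.
Oct 7, 2020 falls on a Wednesday. The rules make no weekend/holiday allowance, so it remains Oct 7, 2020.
With the 14-day extension, Oct 7, 2020 becomes Oct 21, 2020.
No adjustment is made for weekends or holidays, so Oct 21, 2020 stands.
Final deadline: Oct 21, 2020.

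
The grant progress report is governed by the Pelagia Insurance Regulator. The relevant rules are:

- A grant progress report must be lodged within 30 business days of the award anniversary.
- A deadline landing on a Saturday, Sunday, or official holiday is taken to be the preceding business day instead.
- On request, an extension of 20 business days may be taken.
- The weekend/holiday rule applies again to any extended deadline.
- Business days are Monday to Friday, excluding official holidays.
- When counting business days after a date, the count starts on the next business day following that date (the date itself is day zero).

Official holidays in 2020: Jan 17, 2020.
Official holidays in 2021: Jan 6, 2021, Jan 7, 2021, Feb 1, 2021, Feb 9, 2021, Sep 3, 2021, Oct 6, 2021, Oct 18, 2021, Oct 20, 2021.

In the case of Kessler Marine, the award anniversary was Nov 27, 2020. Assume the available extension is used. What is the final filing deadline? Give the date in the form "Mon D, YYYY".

Feb 11, 2021

Starting the day after Nov 27, 2020 and counting 30 business days lands on Jan 12, 2021.
Jan 12, 2021 (Tuesday) is already a business day.
The 20-business-day extension runs from Jan 12, 2021 to Feb 11, 2021.
Feb 11, 2021 is a Thursday and not a listed holiday, so it stands.
Final deadline: Feb 11, 2021.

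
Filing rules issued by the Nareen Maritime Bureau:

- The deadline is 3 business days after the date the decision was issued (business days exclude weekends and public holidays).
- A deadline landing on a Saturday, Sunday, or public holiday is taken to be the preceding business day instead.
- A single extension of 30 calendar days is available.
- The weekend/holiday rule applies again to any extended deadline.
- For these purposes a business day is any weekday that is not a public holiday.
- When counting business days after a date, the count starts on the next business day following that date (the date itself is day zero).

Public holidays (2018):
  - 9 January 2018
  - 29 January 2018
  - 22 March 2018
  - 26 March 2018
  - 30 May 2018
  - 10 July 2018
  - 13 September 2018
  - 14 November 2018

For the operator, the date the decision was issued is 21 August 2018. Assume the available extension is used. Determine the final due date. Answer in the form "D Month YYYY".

Counting 3 business days after 21 August 2018 (skipping weekends and listed holidays) reaches 24 August 2018.
Since 24 August 2018 is a Friday and not a holiday, the date is unchanged.
The 30-calendar-day extension moves the deadline from 24 August 2018 to 23 September 2018.
23 September 2018 is a Sunday, so it moves to the preceding business day, 21 September 2018 (Friday).
So the filing is due 21 September 2018.

21 September 2018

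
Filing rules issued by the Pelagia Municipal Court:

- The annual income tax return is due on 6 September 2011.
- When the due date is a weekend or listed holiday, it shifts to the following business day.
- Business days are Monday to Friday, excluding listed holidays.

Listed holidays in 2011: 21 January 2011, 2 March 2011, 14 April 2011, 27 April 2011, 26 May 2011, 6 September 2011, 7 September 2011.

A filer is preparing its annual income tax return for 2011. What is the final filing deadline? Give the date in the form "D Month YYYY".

8 September 2011

Start from the fixed due date, 6 September 2011.
Because 6 September 2011 is a listed holiday, the deadline becomes 8 September 2011 (Thursday).
The final due date is 8 September 2011.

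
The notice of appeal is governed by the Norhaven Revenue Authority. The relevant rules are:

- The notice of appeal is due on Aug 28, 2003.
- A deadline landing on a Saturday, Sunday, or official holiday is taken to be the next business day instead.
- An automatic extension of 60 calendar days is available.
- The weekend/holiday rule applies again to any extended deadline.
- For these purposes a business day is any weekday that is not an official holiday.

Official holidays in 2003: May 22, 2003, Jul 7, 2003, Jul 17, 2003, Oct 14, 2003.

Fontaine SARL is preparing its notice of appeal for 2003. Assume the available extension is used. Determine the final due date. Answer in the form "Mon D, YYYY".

The stated deadline is Aug 28, 2003.
Aug 28, 2003 (Thursday) is already a business day.
With the 60-day extension, Aug 28, 2003 becomes Oct 27, 2003.
Oct 27, 2003 (Monday) is already a business day.
The final due date is Oct 27, 2003.

Oct 27, 2003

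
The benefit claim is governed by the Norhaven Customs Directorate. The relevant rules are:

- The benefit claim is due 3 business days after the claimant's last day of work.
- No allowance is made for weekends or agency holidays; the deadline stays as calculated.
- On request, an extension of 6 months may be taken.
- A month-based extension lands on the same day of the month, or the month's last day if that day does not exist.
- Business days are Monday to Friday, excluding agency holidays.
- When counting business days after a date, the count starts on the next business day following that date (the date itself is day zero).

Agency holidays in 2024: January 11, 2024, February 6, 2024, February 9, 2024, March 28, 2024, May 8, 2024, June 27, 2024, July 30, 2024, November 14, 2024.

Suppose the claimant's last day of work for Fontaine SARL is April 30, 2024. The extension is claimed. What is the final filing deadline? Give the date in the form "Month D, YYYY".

Counting 3 business days after April 30, 2024 (skipping weekends and listed holidays) reaches May 3, 2024.
May 3, 2024 is a Friday; no weekend or holiday adjustment applies.
Add 6 months to May 3, 2024: November 3, 2024.
No adjustment is made for weekends or holidays, so November 3, 2024 stands.
The final due date is November 3, 2024.

November 3, 2024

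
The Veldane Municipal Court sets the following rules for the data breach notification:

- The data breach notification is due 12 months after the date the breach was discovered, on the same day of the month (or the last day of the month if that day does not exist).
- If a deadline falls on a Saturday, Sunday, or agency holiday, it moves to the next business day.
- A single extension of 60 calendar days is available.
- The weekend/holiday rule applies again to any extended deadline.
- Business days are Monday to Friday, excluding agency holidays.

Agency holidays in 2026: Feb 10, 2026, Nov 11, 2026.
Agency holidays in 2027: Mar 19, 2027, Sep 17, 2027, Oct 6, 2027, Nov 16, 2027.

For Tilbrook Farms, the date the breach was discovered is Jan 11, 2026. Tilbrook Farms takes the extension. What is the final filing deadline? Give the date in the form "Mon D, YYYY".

Mar 12, 2027

12 months from Jan 11, 2026 is Jan 11, 2027.
Jan 11, 2027 falls on a Monday, which is a business day, so no adjustment is needed.
With the 60-day extension, Jan 11, 2027 becomes Mar 12, 2027.
Mar 12, 2027 (Friday) is already a business day.
The final due date is Mar 12, 2027.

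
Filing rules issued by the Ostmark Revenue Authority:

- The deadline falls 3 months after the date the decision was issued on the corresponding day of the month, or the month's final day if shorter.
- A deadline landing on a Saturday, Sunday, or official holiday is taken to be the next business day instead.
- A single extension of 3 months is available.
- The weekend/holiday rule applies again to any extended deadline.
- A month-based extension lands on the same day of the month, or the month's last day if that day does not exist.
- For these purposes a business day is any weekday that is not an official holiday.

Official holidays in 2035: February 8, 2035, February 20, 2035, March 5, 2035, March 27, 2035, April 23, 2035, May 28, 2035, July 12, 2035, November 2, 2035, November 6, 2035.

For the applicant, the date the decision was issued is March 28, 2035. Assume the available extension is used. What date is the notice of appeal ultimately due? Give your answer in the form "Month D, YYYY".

September 28, 2035

3 months after March 28, 2035, on the same day of the month, is June 28, 2035.
Since June 28, 2035 is a Thursday and not a holiday, the date is unchanged.
Add 3 months to June 28, 2035: September 28, 2035.
September 28, 2035 falls on a Friday, which is a business day, so no adjustment is needed.
Deadline: September 28, 2035.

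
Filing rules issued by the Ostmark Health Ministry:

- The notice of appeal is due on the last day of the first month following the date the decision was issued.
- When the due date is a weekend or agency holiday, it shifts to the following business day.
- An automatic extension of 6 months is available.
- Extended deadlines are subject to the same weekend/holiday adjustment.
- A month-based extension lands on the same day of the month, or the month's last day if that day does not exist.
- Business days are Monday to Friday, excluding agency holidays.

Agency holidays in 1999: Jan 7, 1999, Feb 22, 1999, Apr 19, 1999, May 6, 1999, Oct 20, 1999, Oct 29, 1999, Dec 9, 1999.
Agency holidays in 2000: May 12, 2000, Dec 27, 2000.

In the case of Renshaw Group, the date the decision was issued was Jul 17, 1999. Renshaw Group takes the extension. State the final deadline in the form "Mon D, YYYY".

1 month after Jul 17, 1999 falls in August 1999; the last day of that month is Aug 31, 1999.
Aug 31, 1999 (Tuesday) is already a business day.
Applying the 6 months extension: 6 months after Aug 31, 1999 is Feb 29, 2000 (day 31 does not exist in February, so the month's last day is used).
Feb 29, 2000 (Tuesday) is already a business day.
Final deadline: Feb 29, 2000.

Feb 29, 2000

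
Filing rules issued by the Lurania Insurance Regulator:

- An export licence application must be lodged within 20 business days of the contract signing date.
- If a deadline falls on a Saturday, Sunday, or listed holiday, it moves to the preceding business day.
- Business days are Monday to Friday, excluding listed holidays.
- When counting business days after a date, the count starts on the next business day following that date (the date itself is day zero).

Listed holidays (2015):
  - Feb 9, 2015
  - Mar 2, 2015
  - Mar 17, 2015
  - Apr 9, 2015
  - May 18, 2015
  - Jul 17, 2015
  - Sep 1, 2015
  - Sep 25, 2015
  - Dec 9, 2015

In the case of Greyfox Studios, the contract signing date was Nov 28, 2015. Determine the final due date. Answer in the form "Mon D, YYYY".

Dec 28, 2015

Counting 20 business days after Nov 28, 2015 (skipping weekends and listed holidays) reaches Dec 28, 2015.
Dec 28, 2015 falls on a Monday, which is a business day, so no adjustment is needed.
The final due date is Dec 28, 2015.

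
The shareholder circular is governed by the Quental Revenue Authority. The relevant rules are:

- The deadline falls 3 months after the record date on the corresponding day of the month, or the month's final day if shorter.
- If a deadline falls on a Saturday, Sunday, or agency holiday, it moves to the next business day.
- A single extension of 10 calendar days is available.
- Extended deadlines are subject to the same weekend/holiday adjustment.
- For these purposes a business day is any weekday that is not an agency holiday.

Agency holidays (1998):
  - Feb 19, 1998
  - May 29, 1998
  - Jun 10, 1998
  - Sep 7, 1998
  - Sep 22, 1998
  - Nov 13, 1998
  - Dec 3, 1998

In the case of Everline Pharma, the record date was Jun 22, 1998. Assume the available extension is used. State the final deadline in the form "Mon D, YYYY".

3 months from Jun 22, 1998 is Sep 22, 1998.
Sep 22, 1998 is a listed holiday, so it moves to the next business day, Sep 23, 1998 (Wednesday).
With the 10-day extension, Sep 23, 1998 becomes Oct 3, 1998.
Oct 3, 1998 is a Saturday, so it moves to the next business day, Oct 5, 1998 (Monday).
Deadline: Oct 5, 1998.

Oct 5, 1998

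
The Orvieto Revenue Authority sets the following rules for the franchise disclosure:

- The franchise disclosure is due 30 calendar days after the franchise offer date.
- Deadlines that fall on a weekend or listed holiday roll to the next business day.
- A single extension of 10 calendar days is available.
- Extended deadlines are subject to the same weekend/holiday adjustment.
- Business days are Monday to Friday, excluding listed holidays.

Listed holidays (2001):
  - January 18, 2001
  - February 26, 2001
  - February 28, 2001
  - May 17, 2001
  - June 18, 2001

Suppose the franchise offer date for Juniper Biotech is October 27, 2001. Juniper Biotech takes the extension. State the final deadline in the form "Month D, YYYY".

From October 27, 2001, 30 calendar days later is November 26, 2001.
November 26, 2001 falls on a Monday, which is a business day, so no adjustment is needed.
Add the 10 calendar-day extension to November 26, 2001: December 6, 2001.
December 6, 2001 (Thursday) is already a business day.
So the filing is due December 6, 2001.

December 6, 2001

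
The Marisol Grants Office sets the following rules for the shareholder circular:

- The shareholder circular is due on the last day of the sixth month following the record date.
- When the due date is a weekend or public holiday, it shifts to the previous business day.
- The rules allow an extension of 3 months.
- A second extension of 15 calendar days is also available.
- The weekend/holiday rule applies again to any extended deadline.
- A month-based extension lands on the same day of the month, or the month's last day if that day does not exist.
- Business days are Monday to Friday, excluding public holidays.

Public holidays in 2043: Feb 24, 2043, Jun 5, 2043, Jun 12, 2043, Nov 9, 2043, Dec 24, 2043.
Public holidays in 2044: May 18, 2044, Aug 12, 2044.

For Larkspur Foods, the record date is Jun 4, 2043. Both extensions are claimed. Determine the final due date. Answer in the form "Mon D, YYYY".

The sixth month after Jun 4, 2043 is December 2043, whose last day is Dec 31, 2043.
Dec 31, 2043 is a Thursday and not a listed holiday, so it stands.
The 3 months extension carries Dec 31, 2043 to Mar 31, 2044.
Mar 31, 2044 is a Thursday and not a listed holiday, so it stands.
Applying the 15-calendar-day extension: Mar 31, 2044 + 15 days = Apr 15, 2044.
Apr 15, 2044 falls on a Friday, which is a business day, so no adjustment is needed.
So the filing is due Apr 15, 2044.

Apr 15, 2044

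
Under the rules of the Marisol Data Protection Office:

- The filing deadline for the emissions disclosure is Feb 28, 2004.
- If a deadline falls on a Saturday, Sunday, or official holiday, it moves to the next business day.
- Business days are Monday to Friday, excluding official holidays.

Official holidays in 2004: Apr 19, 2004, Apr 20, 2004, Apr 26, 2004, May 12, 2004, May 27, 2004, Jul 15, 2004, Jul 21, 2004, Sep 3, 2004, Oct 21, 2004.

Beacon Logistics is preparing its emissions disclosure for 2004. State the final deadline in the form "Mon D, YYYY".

The stated deadline is Feb 28, 2004.
Because Feb 28, 2004 is a Saturday, the deadline becomes Mar 1, 2004 (Monday).
Final deadline: Mar 1, 2004.

Mar 1, 2004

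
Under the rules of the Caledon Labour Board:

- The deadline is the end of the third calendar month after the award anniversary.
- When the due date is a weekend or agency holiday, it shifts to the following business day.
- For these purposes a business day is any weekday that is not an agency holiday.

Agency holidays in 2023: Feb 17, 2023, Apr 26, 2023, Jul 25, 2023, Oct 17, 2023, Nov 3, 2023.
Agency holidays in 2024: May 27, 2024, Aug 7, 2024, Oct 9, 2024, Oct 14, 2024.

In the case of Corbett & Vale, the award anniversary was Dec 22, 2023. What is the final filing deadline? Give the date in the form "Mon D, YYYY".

Apr 1, 2024

3 months after Dec 22, 2023 is March 2024; that month ends on Mar 31, 2024.
Mar 31, 2024 is a Sunday, so it moves to the next business day, Apr 1, 2024 (Monday).
So the filing is due Apr 1, 2024.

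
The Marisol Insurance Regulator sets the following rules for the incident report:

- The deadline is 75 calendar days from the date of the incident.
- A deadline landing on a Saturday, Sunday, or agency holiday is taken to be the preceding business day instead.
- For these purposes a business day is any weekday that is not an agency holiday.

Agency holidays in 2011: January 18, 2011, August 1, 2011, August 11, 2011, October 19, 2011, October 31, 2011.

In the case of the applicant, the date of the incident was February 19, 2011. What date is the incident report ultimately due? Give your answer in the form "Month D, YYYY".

Adding 75 calendar days to February 19, 2011 gives May 5, 2011.
Since May 5, 2011 is a Thursday and not a holiday, the date is unchanged.
The final due date is May 5, 2011.

May 5, 2011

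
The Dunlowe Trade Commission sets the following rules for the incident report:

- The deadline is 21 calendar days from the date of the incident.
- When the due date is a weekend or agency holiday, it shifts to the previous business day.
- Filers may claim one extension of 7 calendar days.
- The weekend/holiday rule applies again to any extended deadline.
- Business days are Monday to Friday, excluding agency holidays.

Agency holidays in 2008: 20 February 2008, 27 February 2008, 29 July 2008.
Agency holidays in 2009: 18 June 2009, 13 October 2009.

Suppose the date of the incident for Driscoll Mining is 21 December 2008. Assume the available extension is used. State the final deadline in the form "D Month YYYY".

16 January 2009

21 calendar days after 21 December 2008 is 11 January 2009.
11 January 2009 is a Sunday, so it moves to the preceding business day, 9 January 2009 (Friday).
Add the 7 calendar-day extension to 9 January 2009: 16 January 2009.
16 January 2009 is a Friday and not a listed holiday, so it stands.
Final deadline: 16 January 2009.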